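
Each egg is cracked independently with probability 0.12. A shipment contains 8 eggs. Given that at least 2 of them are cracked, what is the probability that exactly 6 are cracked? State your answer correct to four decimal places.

X ~ Binomial(8, 0.12). Want P(X=6 | X≥2) = P(X=6) / P(X≥2).
P(X=6) = C(8,6)·0.12^6·0.88^2 = 0.000065
P(X≥2) = 1 − 0.359635 − 0.392329 = 0.248037
Ratio = 0.000065 / 0.248037 = 0.000261

0.0003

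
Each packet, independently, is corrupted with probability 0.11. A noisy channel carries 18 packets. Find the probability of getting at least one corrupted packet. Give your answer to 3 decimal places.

0.877

P(at least one) = 1 − P(none) = 1 − (1 − 0.11)^18
= 1 − 0.12275 = 0.87725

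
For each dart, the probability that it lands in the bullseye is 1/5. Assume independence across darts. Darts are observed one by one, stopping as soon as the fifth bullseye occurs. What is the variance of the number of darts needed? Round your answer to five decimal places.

100.00000

Y = total darts until the fifth success; negative binomial with r=5, p=0.20.
Var(Y) = r(1−p)/p² = 5·0.80 / 0.20² = 100.0000000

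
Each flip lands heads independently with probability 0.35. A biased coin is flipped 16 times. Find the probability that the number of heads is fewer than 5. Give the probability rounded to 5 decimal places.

X ~ Binomial(16, 0.35); P(X ≤ 4) = Σ C(16,k) p^k (1−p)^(16−k) over k:
  k=0: C(16,0)·0.35^0·0.65^16 = 0.0010153
  k=1: C(16,1)·0.35^1·0.65^15 = 0.0087476
  k=2: C(16,2)·0.35^2·0.65^14 = 0.0353268
  k=3: C(16,3)·0.35^3·0.65^13 = 0.0887699
  k=4: C(16,4)·0.35^4·0.65^12 = 0.1553473
Total = 0.2892070

0.28921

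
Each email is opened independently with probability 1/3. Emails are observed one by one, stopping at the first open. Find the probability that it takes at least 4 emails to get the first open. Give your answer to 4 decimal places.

0.2963

Y = number of emails to the first success; geometric, p = 0.333333.
P(Y > 3) = P(first 3 all fail) = (1−p)^3 = 0.296296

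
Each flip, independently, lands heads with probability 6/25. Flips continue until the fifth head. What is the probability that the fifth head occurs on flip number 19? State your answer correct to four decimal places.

Y = trial on which the fifth success occurs; negative binomial, r=5, p=0.24.
P(Y=19) = C(18,4) · p^5 · (1−p)^14
= 3060 · 0.00079626 · 0.021448 = 0.052260

0.0523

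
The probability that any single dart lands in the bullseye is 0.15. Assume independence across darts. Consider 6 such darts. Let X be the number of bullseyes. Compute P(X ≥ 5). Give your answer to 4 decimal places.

X ~ Binomial(6, 0.15); P(X ≥ 5) = Σ C(6,k) p^k (1−p)^(6−k) over k:
  k=5: C(6,5)·0.15^5·0.85^1 = 0.000387
  k=6: C(6,6)·0.15^6·0.85^0 = 0.000011
Total = 0.000399

0.0004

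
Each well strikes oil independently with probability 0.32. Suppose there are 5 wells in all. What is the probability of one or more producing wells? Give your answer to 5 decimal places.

P(at least one) = 1 − P(none) = 1 − (1 − 0.32)^5
= 1 − 0.1453934 = 0.8546066

0.85461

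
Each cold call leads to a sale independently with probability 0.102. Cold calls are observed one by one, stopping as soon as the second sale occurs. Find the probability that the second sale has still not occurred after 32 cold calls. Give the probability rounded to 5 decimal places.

0.14821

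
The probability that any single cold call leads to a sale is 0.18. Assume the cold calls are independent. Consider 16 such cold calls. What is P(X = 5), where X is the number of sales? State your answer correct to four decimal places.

0.0930

X ~ Binomial(n=16, p=0.18).
P(X=5) = C(16,5) · p^5 · (1−p)^11
= 4368 · 0.00018896 · 0.11271 = 0.093025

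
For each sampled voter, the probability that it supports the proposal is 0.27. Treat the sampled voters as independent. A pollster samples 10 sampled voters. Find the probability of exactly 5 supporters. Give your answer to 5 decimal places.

X ~ Binomial(n=10, p=0.27).
P(X=5) = C(10,5) · p^5 · (1−p)^5
= 252 · 0.0014349 · 0.20731 = 0.0749607

0.07496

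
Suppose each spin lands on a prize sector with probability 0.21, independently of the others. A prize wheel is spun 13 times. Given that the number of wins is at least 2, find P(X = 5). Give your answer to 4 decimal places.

0.1007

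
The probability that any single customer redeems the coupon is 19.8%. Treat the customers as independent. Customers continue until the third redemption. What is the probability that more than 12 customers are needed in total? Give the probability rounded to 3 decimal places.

0.565

Needing more than 12 customers ⇔ fewer than 3 successes in the first 12. With X ~ Binomial(12, 0.198), P(Y > 12) = P(X ≤ 2).
  k=0: C(12,0)·0.198^0·0.802^12 = 0.07081
  k=1: C(12,1)·0.198^1·0.802^11 = 0.20978
  k=2: C(12,2)·0.198^2·0.802^10 = 0.28485
P(X ≤ 2) = 0.56544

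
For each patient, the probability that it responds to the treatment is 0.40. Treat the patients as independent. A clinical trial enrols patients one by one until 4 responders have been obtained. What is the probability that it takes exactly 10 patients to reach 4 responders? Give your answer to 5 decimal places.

Y = trial on which the fourth success occurs; negative binomial, r=4, p=0.40.
P(Y=10) = C(9,3) · p^4 · (1−p)^6
= 84 · 0.0256 · 0.046656 = 0.1003291

0.10033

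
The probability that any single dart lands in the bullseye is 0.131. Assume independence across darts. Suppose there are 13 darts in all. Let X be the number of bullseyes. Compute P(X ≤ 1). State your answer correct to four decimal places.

0.4770

X ~ Binomial(13, 0.131); P(X ≤ 1) = Σ C(13,k) p^k (1−p)^(13−k) over k:
  k=0: C(13,0)·0.131^0·0.869^13 = 0.161160
  k=1: C(13,1)·0.131^1·0.869^12 = 0.315829
Total = 0.476989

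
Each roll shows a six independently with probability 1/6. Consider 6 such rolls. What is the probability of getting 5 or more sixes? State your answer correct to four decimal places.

X ~ Binomial(6, 0.166667); P(X ≥ 5) = Σ C(6,k) p^k (1−p)^(6−k) over k:
  k=5: C(6,5)·0.166667^5·0.833333^1 = 0.000643
  k=6: C(6,6)·0.166667^6·0.833333^0 = 0.000021
Total = 0.000664

0.0007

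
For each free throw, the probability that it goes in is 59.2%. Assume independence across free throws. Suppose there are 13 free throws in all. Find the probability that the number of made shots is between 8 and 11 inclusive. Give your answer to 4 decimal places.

X ~ Binomial(13, 0.592); P(8 ≤ X ≤ 11) = Σ C(13,k) p^k (1−p)^(13−k) over k:
  k=8: C(13,8)·0.592^8·0.408^5 = 0.219509
  k=9: C(13,9)·0.592^9·0.408^4 = 0.176947
  k=10: C(13,10)·0.592^10·0.408^3 = 0.102698
  k=11: C(13,11)·0.592^11·0.408^2 = 0.040640
Total = 0.539794

0.5398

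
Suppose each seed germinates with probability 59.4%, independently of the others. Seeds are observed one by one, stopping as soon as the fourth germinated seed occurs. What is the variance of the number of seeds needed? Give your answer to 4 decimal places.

4.6027

Y = total seeds until the fourth success; negative binomial with r=4, p=0.594.
Var(Y) = r(1−p)/p² = 4·0.406 / 0.594² = 4.602705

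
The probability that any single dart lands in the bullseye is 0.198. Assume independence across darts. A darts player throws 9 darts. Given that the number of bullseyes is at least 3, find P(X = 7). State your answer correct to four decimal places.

0.0011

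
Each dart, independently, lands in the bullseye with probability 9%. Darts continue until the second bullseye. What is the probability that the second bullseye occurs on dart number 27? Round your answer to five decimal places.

0.01993

Y = trial on which the second success occurs; negative binomial, r=2, p=0.09.
P(Y=27) = C(26,1) · p^2 · (1−p)^25
= 26 · 0.0081 · 0.094631 = 0.0199294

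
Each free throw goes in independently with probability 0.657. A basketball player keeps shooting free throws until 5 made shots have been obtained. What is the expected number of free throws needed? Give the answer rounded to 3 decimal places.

7.610

Y = total free throws until the fifth success; negative binomial with r=5, p=0.657.
E[Y] = r / p = 5 / 0.657 = 7.61035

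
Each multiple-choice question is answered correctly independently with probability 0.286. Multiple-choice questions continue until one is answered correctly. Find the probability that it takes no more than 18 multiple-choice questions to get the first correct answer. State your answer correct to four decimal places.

Y = number of multiple-choice questions to the first success; geometric, p = 0.286.
P(Y ≤ 18) = 1 − (1−p)^18 = 1 − 0.002326 = 0.997674

0.9977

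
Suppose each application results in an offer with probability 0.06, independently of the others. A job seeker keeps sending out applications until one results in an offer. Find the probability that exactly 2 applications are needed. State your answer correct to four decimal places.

Geometric (trials to first success), p = 0.06.
P(Y = 2) = (1−p)^1 · p = 0.94 · 0.06 = 0.056400

0.0564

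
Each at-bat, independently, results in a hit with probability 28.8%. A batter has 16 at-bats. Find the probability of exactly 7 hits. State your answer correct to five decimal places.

0.08841

X ~ Binomial(n=16, p=0.288).
P(X=7) = C(16,7) · p^7 · (1−p)^9
= 11440 · 0.00016434 · 0.047024 = 0.0884084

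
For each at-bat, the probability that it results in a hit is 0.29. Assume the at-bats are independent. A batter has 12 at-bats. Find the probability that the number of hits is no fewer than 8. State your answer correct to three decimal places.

X ~ Binomial(12, 0.29); P(X ≥ 8) = Σ C(12,k) p^k (1−p)^(12−k) over k:
  k=8: C(12,8)·0.29^8·0.71^4 = 0.00629
  k=9: C(12,9)·0.29^9·0.71^3 = 0.00114
  k=10: C(12,10)·0.29^10·0.71^2 = 0.00014
  k=11: C(12,11)·0.29^11·0.71^1 = 0.00001
  k=12: C(12,12)·0.29^12·0.71^0 = 0.00000
Total = 0.00759

0.008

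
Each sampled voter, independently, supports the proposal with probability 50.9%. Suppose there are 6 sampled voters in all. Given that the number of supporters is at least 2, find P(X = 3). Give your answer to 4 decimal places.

X ~ Binomial(6, 0.509). Want P(X=3 | X≥2) = P(X=3) / P(X≥2).
P(X=3) = C(6,3)·0.509^3·0.491^3 = 0.312196
P(X≥2) = 1 − 0.014012 − 0.087152 = 0.898837
Ratio = 0.312196 / 0.898837 = 0.347334

0.3473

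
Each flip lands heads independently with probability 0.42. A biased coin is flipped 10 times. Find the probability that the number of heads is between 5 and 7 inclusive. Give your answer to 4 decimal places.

0.4006

X ~ Binomial(10, 0.42); P(5 ≤ X ≤ 7) = Σ C(10,k) p^k (1−p)^(10−k) over k:
  k=5: C(10,5)·0.42^5·0.58^5 = 0.216166
  k=6: C(10,6)·0.42^6·0.58^4 = 0.130445
  k=7: C(10,7)·0.42^7·0.58^3 = 0.053977
Total = 0.400588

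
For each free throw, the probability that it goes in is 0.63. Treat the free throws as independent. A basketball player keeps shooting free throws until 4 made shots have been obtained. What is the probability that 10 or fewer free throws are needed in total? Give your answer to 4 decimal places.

Finishing within 10 free throws ⇔ at least 4 successes in the first 10. With X ~ Binomial(10, 0.63), P(Y ≤ 10) = 1 − P(X ≤ 3).
  k=0: C(10,0)·0.63^0·0.37^10 = 0.000048
  k=1: C(10,1)·0.63^1·0.37^9 = 0.000819
  k=2: C(10,2)·0.63^2·0.37^8 = 0.006273
  k=3: C(10,3)·0.63^3·0.37^7 = 0.028485
1 − 0.035625 = 0.964375

0.9644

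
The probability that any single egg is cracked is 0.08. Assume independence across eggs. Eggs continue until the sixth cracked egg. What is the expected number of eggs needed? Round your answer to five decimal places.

Y = total eggs until the sixth success; negative binomial with r=6, p=0.08.
E[Y] = r / p = 6 / 0.08 = 75.0000000

75.00000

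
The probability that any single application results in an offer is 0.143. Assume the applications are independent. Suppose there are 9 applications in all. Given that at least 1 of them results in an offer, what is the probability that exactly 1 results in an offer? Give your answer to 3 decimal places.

X ~ Binomial(9, 0.143). Want P(X=1 | X≥1) = P(X=1) / P(X≥1).
P(X=1) = C(9,1)·0.143^1·0.857^8 = 0.37448
P(X≥1) = 1 − 0.24936 = 0.75064
Ratio = 0.37448 / 0.75064 = 0.49888

0.499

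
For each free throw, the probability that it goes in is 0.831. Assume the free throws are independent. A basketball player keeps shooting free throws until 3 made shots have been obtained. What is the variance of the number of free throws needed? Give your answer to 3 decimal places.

0.734

Y = total free throws until the third success; negative binomial with r=3, p=0.831.
Var(Y) = r(1−p)/p² = 3·0.169 / 0.831² = 0.73419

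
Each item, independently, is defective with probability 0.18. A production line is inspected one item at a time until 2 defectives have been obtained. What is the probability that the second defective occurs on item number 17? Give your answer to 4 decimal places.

0.0264

Y = trial on which the second success occurs; negative binomial, r=2, p=0.18.
P(Y=17) = C(16,1) · p^2 · (1−p)^15
= 16 · 0.0324 · 0.050957 = 0.026416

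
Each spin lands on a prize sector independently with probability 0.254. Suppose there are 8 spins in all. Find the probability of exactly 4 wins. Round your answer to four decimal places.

0.0902

X ~ Binomial(n=8, p=0.254).
P(X=4) = C(8,4) · p^4 · (1−p)^4
= 70 · 0.0041623 · 0.30971 = 0.090238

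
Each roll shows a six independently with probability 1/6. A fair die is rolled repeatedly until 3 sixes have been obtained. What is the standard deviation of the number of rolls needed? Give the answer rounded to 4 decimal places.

Y = total rolls until the third success; negative binomial with r=3, p=0.166667.
SD(Y) = √[r(1−p)/p²] = √(90.000000) = 9.486833

9.4868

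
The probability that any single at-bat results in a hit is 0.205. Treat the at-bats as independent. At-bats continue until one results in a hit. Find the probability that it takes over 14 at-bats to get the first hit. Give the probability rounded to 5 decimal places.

Y = number of at-bats to the first success; geometric, p = 0.205.
P(Y > 14) = P(first 14 all fail) = (1−p)^14 = 0.0402847

0.04028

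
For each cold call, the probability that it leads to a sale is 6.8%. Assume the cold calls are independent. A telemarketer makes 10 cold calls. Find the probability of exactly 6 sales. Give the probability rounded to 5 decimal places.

0.00002

X ~ Binomial(n=10, p=0.068).
P(X=6) = C(10,6) · p^6 · (1−p)^4
= 210 · 9.8867e-08 · 0.75451 = 0.0000157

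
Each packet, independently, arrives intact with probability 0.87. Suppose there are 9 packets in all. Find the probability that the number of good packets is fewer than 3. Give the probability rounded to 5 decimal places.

X ~ Binomial(9, 0.87); P(X ≤ 2) = Σ C(9,k) p^k (1−p)^(9−k) over k:
  k=0: C(9,0)·0.87^0·0.13^9 = 0.0000000
  k=1: C(9,1)·0.87^1·0.13^8 = 0.0000006
  k=2: C(9,2)·0.87^2·0.13^7 = 0.0000171
Total = 0.0000177

0.00002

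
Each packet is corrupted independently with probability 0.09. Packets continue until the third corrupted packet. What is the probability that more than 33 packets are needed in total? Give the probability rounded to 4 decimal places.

0.4196

Needing more than 33 packets ⇔ fewer than 3 successes in the first 33. With X ~ Binomial(33, 0.09), P(Y > 33) = P(X ≤ 2).
  k=0: C(33,0)·0.09^0·0.91^33 = 0.044501
  k=1: C(33,1)·0.09^1·0.91^32 = 0.145238
  k=2: C(33,2)·0.09^2·0.91^31 = 0.229828
P(X ≤ 2) = 0.419566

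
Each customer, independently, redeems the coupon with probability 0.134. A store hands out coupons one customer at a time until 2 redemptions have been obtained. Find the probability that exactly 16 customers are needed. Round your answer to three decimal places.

Y = trial on which the second success occurs; negative binomial, r=2, p=0.134.
P(Y=16) = C(15,1) · p^2 · (1−p)^14
= 15 · 0.017956 · 0.13343 = 0.03594

0.036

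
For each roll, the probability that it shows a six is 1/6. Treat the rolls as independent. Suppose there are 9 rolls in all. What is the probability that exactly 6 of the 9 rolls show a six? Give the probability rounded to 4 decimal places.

0.0010

X ~ Binomial(n=9, p=0.166667).
P(X=6) = C(9,6) · p^6 · (1−p)^3
= 84 · 2.1433e-05 · 0.5787 = 0.001042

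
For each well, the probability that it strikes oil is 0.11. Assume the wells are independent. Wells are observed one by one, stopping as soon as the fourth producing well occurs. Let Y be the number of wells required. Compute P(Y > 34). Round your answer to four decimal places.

Needing more than 34 wells ⇔ fewer than 4 successes in the first 34. With X ~ Binomial(34, 0.11), P(Y > 34) = P(X ≤ 3).
  k=0: C(34,0)·0.11^0·0.89^34 = 0.019022
  k=1: C(34,1)·0.11^1·0.89^33 = 0.079936
  k=2: C(34,2)·0.11^2·0.89^32 = 0.163015
  k=3: C(34,3)·0.11^3·0.89^31 = 0.214912
P(X ≤ 3) = 0.476885

0.4769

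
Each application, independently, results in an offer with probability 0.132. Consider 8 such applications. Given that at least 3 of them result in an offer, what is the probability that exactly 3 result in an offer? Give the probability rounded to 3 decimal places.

X ~ Binomial(8, 0.132). Want P(X=3 | X≥3) = P(X=3) / P(X≥3).
P(X=3) = C(8,3)·0.132^3·0.868^5 = 0.06346
P(X≥3) = 1 − 0.32222 − 0.39201 − 0.20865 = 0.07711
Ratio = 0.06346 / 0.07711 = 0.82301

0.823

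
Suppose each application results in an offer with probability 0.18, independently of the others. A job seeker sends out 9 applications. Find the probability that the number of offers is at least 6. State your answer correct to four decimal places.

0.0017

X ~ Binomial(9, 0.18); P(X ≥ 6) = Σ C(9,k) p^k (1−p)^(9−k) over k:
  k=6: C(9,6)·0.18^6·0.82^3 = 0.001575
  k=7: C(9,7)·0.18^7·0.82^2 = 0.000148
  k=8: C(9,8)·0.18^8·0.82^1 = 0.000008
  k=9: C(9,9)·0.18^9·0.82^0 = 0.000000
Total = 0.001732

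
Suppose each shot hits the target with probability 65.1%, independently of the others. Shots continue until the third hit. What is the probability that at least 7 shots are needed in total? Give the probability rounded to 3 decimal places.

Needing more than 6 shots ⇔ fewer than 3 successes in the first 6. With X ~ Binomial(6, 0.651), P(Y > 6) = P(X ≤ 2).
  k=0: C(6,0)·0.651^0·0.349^6 = 0.00181
  k=1: C(6,1)·0.651^1·0.349^5 = 0.02022
  k=2: C(6,2)·0.651^2·0.349^4 = 0.09431
P(X ≤ 2) = 0.11634

0.116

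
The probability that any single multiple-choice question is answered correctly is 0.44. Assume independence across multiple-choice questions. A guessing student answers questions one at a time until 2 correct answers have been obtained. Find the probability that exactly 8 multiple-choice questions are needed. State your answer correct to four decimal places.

0.0418

Y = trial on which the second success occurs; negative binomial, r=2, p=0.44.
P(Y=8) = C(7,1) · p^2 · (1−p)^6
= 7 · 0.1936 · 0.030841 = 0.041796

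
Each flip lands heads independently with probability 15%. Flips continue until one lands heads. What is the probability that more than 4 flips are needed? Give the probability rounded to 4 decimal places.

Y = number of flips to the first success; geometric, p = 0.15.
P(Y > 4) = P(first 4 all fail) = (1−p)^4 = 0.522006

0.5220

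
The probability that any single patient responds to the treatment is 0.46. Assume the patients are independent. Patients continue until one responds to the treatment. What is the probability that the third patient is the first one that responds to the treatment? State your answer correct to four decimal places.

0.1341

Geometric (trials to first success), p = 0.46.
P(Y = 3) = (1−p)^2 · p = 0.2916 · 0.46 = 0.134136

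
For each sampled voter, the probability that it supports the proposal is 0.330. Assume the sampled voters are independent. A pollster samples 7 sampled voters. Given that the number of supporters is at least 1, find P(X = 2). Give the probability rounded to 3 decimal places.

0.329

X ~ Binomial(7, 0.33). Want P(X=2 | X≥1) = P(X=2) / P(X≥1).
P(X=2) = C(7,2)·0.33^2·0.67^5 = 0.30876
P(X≥1) = 1 − 0.06061 = 0.93939
Ratio = 0.30876 / 0.93939 = 0.32868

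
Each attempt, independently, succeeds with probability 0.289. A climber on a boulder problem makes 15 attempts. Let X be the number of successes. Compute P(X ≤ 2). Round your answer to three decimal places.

X ~ Binomial(15, 0.289); P(X ≤ 2) = Σ C(15,k) p^k (1−p)^(15−k) over k:
  k=0: C(15,0)·0.289^0·0.711^15 = 0.00600
  k=1: C(15,1)·0.289^1·0.711^14 = 0.03657
  k=2: C(15,2)·0.289^2·0.711^13 = 0.10406
Total = 0.14663

0.147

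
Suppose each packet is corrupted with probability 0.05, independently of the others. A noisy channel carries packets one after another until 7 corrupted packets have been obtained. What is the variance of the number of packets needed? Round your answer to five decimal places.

2660.00000

Y = total packets until the seventh success; negative binomial with r=7, p=0.05.
Var(Y) = r(1−p)/p² = 7·0.95 / 0.05² = 2660.0000000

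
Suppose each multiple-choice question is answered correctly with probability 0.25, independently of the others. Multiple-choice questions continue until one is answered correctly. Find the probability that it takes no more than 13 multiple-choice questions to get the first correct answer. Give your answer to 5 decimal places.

Y = number of multiple-choice questions to the first success; geometric, p = 0.25.
P(Y ≤ 13) = 1 − (1−p)^13 = 1 − 0.0237573 = 0.9762427

0.97624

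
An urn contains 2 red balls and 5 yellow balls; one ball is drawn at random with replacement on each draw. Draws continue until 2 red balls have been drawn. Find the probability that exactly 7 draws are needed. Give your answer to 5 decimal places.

Y = trial on which the second success occurs; negative binomial, r=2, p=0.285714.
P(Y=7) = C(6,1) · p^2 · (1−p)^5
= 6 · 0.081633 · 0.18593 = 0.0910699

0.09107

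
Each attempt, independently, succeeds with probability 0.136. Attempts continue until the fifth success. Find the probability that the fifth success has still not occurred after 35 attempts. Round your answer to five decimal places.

Needing more than 35 attempts ⇔ fewer than 5 successes in the first 35. With X ~ Binomial(35, 0.136), P(Y > 35) = P(X ≤ 4).
  k=0: C(35,0)·0.136^0·0.864^35 = 0.0059976
  k=1: C(35,1)·0.136^1·0.864^34 = 0.0330426
  k=2: C(35,2)·0.136^2·0.864^33 = 0.0884195
  k=3: C(35,3)·0.136^3·0.864^32 = 0.1530968
  k=4: C(35,4)·0.136^4·0.864^31 = 0.1927886
P(X ≤ 4) = 0.4733452

0.47335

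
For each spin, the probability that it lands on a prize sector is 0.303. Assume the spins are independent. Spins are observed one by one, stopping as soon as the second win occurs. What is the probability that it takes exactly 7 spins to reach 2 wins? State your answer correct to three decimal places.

Y = trial on which the second success occurs; negative binomial, r=2, p=0.303.
P(Y=7) = C(6,1) · p^2 · (1−p)^5
= 6 · 0.091809 · 0.1645 = 0.09062

0.091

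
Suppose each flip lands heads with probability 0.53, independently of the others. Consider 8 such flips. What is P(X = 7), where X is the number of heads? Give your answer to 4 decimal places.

X ~ Binomial(n=8, p=0.53).
P(X=7) = C(8,7) · p^7 · (1−p)^1
= 8 · 0.011747 · 0.47 = 0.044169

0.0442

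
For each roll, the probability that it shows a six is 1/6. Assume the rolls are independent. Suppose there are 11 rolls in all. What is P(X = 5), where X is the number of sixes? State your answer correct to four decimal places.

0.0199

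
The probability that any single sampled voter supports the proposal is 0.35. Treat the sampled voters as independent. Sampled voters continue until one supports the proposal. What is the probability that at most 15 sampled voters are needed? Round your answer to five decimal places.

0.99844

Y = number of sampled voters to the first success; geometric, p = 0.35.
P(Y ≤ 15) = 1 − (1−p)^15 = 1 − 0.0015621 = 0.9984379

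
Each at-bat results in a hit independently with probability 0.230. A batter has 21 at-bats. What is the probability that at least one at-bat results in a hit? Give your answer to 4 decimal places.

P(at least one) = 1 − P(none) = 1 − (1 − 0.23)^21
= 1 − 0.004133 = 0.995867

0.9959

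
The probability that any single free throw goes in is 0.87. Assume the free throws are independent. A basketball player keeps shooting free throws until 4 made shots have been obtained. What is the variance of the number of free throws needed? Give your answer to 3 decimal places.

0.687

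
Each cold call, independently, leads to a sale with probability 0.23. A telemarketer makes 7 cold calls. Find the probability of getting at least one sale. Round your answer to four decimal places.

P(at least one) = 1 − P(none) = 1 − (1 − 0.23)^7
= 1 − 0.160485 = 0.839515

0.8395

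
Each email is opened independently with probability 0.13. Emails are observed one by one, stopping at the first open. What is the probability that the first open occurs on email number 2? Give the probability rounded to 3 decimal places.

Geometric (trials to first success), p = 0.13.
P(Y = 2) = (1−p)^1 · p = 0.87 · 0.13 = 0.11310

0.113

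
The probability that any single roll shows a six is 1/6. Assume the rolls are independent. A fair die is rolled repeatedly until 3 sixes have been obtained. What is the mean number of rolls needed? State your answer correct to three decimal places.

18.000

Y = total rolls until the third success; negative binomial with r=3, p=0.166667.
E[Y] = r / p = 3 / 0.166667 = 18.00000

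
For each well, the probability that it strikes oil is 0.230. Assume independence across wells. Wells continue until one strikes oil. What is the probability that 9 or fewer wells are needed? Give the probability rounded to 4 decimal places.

0.9048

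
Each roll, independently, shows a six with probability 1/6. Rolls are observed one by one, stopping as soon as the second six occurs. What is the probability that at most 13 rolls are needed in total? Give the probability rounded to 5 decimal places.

Finishing within 13 rolls ⇔ at least 2 successes in the first 13. With X ~ Binomial(13, 0.166667), P(Y ≤ 13) = 1 − P(X ≤ 1).
  k=0: C(13,0)·0.166667^0·0.833333^13 = 0.0934639
  k=1: C(13,1)·0.166667^1·0.833333^12 = 0.2430061
1 − 0.3364700 = 0.6635300

0.66353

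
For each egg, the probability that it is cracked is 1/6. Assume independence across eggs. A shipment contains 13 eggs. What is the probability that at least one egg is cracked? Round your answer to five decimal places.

0.90654

P(at least one) = 1 − P(none) = 1 − (1 − 0.166667)^13
= 1 − 0.0934639 = 0.9065361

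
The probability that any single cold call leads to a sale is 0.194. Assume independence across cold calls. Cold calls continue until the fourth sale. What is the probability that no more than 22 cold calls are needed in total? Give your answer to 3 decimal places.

0.642

Finishing within 22 cold calls ⇔ at least 4 successes in the first 22. With X ~ Binomial(22, 0.194), P(Y ≤ 22) = 1 − P(X ≤ 3).
  k=0: C(22,0)·0.194^0·0.806^22 = 0.00870
  k=1: C(22,1)·0.194^1·0.806^21 = 0.04605
  k=2: C(22,2)·0.194^2·0.806^20 = 0.11639
  k=3: C(22,3)·0.194^3·0.806^19 = 0.18676
1 − 0.35790 = 0.64210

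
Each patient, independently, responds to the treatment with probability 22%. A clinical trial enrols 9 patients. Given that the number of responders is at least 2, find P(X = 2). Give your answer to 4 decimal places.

0.4922

X ~ Binomial(9, 0.22). Want P(X=2 | X≥2) = P(X=2) / P(X≥2).
P(X=2) = C(9,2)·0.22^2·0.78^7 = 0.306062
P(X≥2) = 1 − 0.106869 − 0.271283 = 0.621848
Ratio = 0.306062 / 0.621848 = 0.492182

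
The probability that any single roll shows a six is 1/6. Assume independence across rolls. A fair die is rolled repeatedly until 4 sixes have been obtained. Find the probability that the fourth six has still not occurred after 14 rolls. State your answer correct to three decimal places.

0.806

Needing more than 14 rolls ⇔ fewer than 4 successes in the first 14. With X ~ Binomial(14, 0.166667), P(Y > 14) = P(X ≤ 3).
  k=0: C(14,0)·0.166667^0·0.833333^14 = 0.07789
  k=1: C(14,1)·0.166667^1·0.833333^13 = 0.21808
  k=2: C(14,2)·0.166667^2·0.833333^12 = 0.28351
  k=3: C(14,3)·0.166667^3·0.833333^11 = 0.22681
P(X ≤ 3) = 0.80628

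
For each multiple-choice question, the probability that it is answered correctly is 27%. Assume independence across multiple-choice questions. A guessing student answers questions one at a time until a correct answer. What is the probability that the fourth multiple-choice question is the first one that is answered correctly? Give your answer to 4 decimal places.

0.1050

Geometric (trials to first success), p = 0.27.
P(Y = 4) = (1−p)^3 · p = 0.38902 · 0.27 = 0.105035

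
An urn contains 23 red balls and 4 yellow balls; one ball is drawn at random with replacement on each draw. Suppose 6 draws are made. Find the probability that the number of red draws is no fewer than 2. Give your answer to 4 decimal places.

0.9996

X ~ Binomial(6, 0.851852); P(X ≥ 2) = Σ C(6,k) p^k (1−p)^(6−k) over k:
  k=2: C(6,2)·0.851852^2·0.148148^4 = 0.005243
  k=3: C(6,3)·0.851852^3·0.148148^3 = 0.040199
  k=4: C(6,4)·0.851852^4·0.148148^2 = 0.173356
  k=5: C(6,5)·0.851852^5·0.148148^1 = 0.398720
  k=6: C(6,6)·0.851852^6·0.148148^0 = 0.382107
Total = 0.999625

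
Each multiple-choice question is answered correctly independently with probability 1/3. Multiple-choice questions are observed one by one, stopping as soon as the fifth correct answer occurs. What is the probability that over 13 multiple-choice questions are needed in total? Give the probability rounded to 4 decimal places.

0.5520

Needing more than 13 multiple-choice questions ⇔ fewer than 5 successes in the first 13. With X ~ Binomial(13, 0.333333), P(Y > 13) = P(X ≤ 4).
  k=0: C(13,0)·0.333333^0·0.666667^13 = 0.005138
  k=1: C(13,1)·0.333333^1·0.666667^12 = 0.033399
  k=2: C(13,2)·0.333333^2·0.666667^11 = 0.100196
  k=3: C(13,3)·0.333333^3·0.666667^10 = 0.183692
  k=4: C(13,4)·0.333333^4·0.666667^9 = 0.229615
P(X ≤ 4) = 0.552039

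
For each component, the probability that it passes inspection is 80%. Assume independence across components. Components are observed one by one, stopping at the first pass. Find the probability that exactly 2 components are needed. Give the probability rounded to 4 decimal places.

0.1600

Geometric (trials to first success), p = 0.80.
P(Y = 2) = (1−p)^1 · p = 0.2 · 0.80 = 0.160000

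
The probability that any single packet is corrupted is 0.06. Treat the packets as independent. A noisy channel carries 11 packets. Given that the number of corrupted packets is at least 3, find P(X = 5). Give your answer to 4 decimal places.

0.0100

X ~ Binomial(11, 0.06). Want P(X=5 | X≥3) = P(X=5) / P(X≥3).
P(X=5) = C(11,5)·0.06^5·0.94^6 = 0.000248
P(X≥3) = 1 − 0.506298 − 0.355486 − 0.113453 = 0.024763
Ratio = 0.000248 / 0.024763 = 0.010008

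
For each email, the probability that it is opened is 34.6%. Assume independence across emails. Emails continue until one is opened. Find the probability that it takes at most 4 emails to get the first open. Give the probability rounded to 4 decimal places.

0.8171

Y = number of emails to the first success; geometric, p = 0.346.
P(Y ≤ 4) = 1 − (1−p)^4 = 1 − 0.182941 = 0.817059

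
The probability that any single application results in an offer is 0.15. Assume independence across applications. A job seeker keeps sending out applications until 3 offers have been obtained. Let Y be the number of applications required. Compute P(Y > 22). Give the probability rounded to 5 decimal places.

Needing more than 22 applications ⇔ fewer than 3 successes in the first 22. With X ~ Binomial(22, 0.15), P(Y > 22) = P(X ≤ 2).
  k=0: C(22,0)·0.15^0·0.85^22 = 0.0280038
  k=1: C(22,1)·0.15^1·0.85^21 = 0.1087205
  k=2: C(22,2)·0.15^2·0.85^20 = 0.2014527
P(X ≤ 2) = 0.3381769

0.33818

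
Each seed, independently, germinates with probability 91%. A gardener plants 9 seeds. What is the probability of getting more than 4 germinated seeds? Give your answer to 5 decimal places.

0.99945

X ~ Binomial(9, 0.91); P(X ≥ 5) = Σ C(9,k) p^k (1−p)^(9−k) over k:
  k=5: C(9,5)·0.91^5·0.09^4 = 0.0051588
  k=6: C(9,6)·0.91^6·0.09^3 = 0.0347740
  k=7: C(9,7)·0.91^7·0.09^2 = 0.1506875
  k=8: C(9,8)·0.91^8·0.09^1 = 0.3809045
  k=9: C(9,9)·0.91^9·0.09^0 = 0.4279298
Total = 0.9994547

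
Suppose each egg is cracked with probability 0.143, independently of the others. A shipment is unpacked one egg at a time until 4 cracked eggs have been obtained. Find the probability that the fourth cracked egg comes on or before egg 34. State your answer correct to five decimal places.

Finishing within 34 eggs ⇔ at least 4 successes in the first 34. With X ~ Binomial(34, 0.143), P(Y ≤ 34) = 1 − P(X ≤ 3).
  k=0: C(34,0)·0.143^0·0.857^34 = 0.0052644
  k=1: C(34,1)·0.143^1·0.857^33 = 0.0298663
  k=2: C(34,2)·0.143^2·0.857^32 = 0.0822283
  k=3: C(34,3)·0.143^3·0.857^31 = 0.1463542
1 − 0.2637132 = 0.7362868

0.73629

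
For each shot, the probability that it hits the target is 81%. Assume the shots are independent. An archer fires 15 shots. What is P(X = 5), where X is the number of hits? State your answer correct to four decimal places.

X ~ Binomial(n=15, p=0.81).
P(X=5) = C(15,5) · p^5 · (1−p)^10
= 3003 · 0.34868 · 6.1311e-08 = 0.000064

0.0001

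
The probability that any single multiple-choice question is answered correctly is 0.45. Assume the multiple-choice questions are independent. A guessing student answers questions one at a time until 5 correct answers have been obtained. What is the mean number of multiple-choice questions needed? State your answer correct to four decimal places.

11.1111

Y = total multiple-choice questions until the fifth success; negative binomial with r=5, p=0.45.
E[Y] = r / p = 5 / 0.45 = 11.111111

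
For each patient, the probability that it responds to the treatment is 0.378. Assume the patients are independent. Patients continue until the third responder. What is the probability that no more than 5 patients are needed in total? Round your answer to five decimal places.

Finishing within 5 patients ⇔ at least 3 successes in the first 5. With X ~ Binomial(5, 0.378), P(Y ≤ 5) = 1 − P(X ≤ 2).
  k=0: C(5,0)·0.378^0·0.622^5 = 0.0931005
  k=1: C(5,1)·0.378^1·0.622^4 = 0.2828937
  k=2: C(5,2)·0.378^2·0.622^3 = 0.3438387
1 − 0.7198329 = 0.2801671

0.28017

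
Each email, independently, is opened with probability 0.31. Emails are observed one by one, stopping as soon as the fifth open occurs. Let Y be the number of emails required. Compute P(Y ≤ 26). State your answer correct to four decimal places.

0.9404

Finishing within 26 emails ⇔ at least 5 successes in the first 26. With X ~ Binomial(26, 0.31), P(Y ≤ 26) = 1 − P(X ≤ 4).
  k=0: C(26,0)·0.31^0·0.69^26 = 0.000065
  k=1: C(26,1)·0.31^1·0.69^25 = 0.000754
  k=2: C(26,2)·0.31^2·0.69^24 = 0.004236
  k=3: C(26,3)·0.31^3·0.69^23 = 0.015226
  k=4: C(26,4)·0.31^4·0.69^22 = 0.039334
1 − 0.059615 = 0.940385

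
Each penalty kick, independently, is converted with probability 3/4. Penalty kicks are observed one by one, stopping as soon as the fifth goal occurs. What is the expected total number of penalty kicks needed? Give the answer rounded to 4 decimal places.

Y = total penalty kicks until the fifth success; negative binomial with r=5, p=0.75.
E[Y] = r / p = 5 / 0.75 = 6.666667

6.6667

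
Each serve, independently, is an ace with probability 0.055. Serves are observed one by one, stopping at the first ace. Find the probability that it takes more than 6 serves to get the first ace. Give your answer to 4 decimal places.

Y = number of serves to the first success; geometric, p = 0.055.
P(Y > 6) = P(first 6 all fail) = (1−p)^6 = 0.712182

0.7122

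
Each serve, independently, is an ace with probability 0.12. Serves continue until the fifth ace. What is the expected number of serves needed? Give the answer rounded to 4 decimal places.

41.6667

Y = total serves until the fifth success; negative binomial with r=5, p=0.12.
E[Y] = r / p = 5 / 0.12 = 41.666667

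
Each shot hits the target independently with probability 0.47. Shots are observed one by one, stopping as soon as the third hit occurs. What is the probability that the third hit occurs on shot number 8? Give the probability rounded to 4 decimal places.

0.0912

Y = trial on which the third success occurs; negative binomial, r=3, p=0.47.
P(Y=8) = C(7,2) · p^3 · (1−p)^5
= 21 · 0.10382 · 0.04182 = 0.091178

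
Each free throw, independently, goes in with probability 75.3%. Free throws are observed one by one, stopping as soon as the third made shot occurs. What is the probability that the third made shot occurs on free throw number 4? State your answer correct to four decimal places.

Y = trial on which the third success occurs; negative binomial, r=3, p=0.753.
P(Y=4) = C(3,2) · p^3 · (1−p)^1
= 3 · 0.42696 · 0.247 = 0.316376

0.3164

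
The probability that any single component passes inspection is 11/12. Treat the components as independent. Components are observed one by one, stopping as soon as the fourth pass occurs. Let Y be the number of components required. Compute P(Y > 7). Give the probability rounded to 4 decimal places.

0.0014

Needing more than 7 components ⇔ fewer than 4 successes in the first 7. With X ~ Binomial(7, 0.916667), P(Y > 7) = P(X ≤ 3).
  k=0: C(7,0)·0.916667^0·0.083333^7 = 0.000000
  k=1: C(7,1)·0.916667^1·0.083333^6 = 0.000002
  k=2: C(7,2)·0.916667^2·0.083333^5 = 0.000071
  k=3: C(7,3)·0.916667^3·0.083333^4 = 0.001300
P(X ≤ 3) = 0.001373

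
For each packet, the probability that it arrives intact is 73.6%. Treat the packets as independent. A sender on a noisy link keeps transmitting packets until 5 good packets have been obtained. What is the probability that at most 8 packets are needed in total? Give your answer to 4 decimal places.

0.8659

Finishing within 8 packets ⇔ at least 5 successes in the first 8. With X ~ Binomial(8, 0.736), P(Y ≤ 8) = 1 − P(X ≤ 4).
  k=0: C(8,0)·0.736^0·0.264^8 = 0.000024
  k=1: C(8,1)·0.736^1·0.264^7 = 0.000526
  k=2: C(8,2)·0.736^2·0.264^6 = 0.005135
  k=3: C(8,3)·0.736^3·0.264^5 = 0.028631
  k=4: C(8,4)·0.736^4·0.264^4 = 0.099776
1 − 0.134092 = 0.865908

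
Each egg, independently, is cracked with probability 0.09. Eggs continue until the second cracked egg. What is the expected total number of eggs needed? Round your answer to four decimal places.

22.2222

Y = total eggs until the second success; negative binomial with r=2, p=0.09.
E[Y] = r / p = 2 / 0.09 = 22.222222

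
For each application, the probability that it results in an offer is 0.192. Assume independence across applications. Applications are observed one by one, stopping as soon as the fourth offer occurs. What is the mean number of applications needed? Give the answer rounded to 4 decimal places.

20.8333

Y = total applications until the fourth success; negative binomial with r=4, p=0.192.
E[Y] = r / p = 4 / 0.192 = 20.833333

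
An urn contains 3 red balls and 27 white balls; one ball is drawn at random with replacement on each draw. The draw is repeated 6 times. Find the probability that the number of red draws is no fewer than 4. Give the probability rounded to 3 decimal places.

0.001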